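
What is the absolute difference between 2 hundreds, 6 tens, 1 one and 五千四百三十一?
Convert 2 hundreds, 6 tens, 1 one (place-value notation) → 2×100 + 6×10 + 1 = 261 (decimal)
Convert 五千四百三十一 (Chinese numeral) → 5×1000 + 4×100 + 3×10 + 1 = 5431 (decimal)
Compute |261 - 5431| = 5170
5170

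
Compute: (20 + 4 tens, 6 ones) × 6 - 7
Convert 4 tens, 6 ones (place-value notation) → 4×10 + 6 = 46 (decimal)
Expression in decimal: (20 + 46) × 6 - 7
Parentheses first: 20 + 46 = 66
Multiply: 66 × 6 = 396
Subtract: 396 - 7 = 389
389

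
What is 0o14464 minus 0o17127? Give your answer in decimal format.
Convert 0o14464 (octal) → 1×4096 + 4×512 + 4×64 + 6×8 + 4 = 6452 (decimal)
Convert 0o17127 (octal) → 1×4096 + 7×512 + 1×64 + 2×8 + 7 = 7767 (decimal)
Compute 6452 - 7767 = -1315
-1315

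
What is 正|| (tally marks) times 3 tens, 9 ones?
Convert 正|| (tally marks) → 5 + 2 = 7 (decimal)
Convert 3 tens, 9 ones (place-value notation) → 3×10 + 9 = 39 (decimal)
Compute 7 × 39 = 273
273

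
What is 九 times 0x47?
Convert 九 (Chinese numeral) → 9 (decimal)
Convert 0x47 (hexadecimal) → 4×16 + 7 = 71 (decimal)
Compute 9 × 71 = 639
639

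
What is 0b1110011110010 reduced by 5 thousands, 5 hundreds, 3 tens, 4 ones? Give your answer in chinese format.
Convert 0b1110011110010 (binary) → 4096 + 2048 + 1024 + 128 + 64 + 32 + 16 + 2 = 7410 (decimal)
Convert 5 thousands, 5 hundreds, 3 tens, 4 ones (place-value notation) → 5×1000 + 5×100 + 3×10 + 4 = 5534 (decimal)
Compute 7410 - 5534 = 1876
Convert 1876 (decimal) → 1876 = 1×1000 + 8×100 + 7×10 + 6 → 一千八百七十六 (Chinese numeral)
一千八百七十六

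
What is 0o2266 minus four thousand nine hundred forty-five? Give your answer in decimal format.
Convert 0o2266 (octal) → 2×512 + 2×64 + 6×8 + 6 = 1206 (decimal)
Convert four thousand nine hundred forty-five (English words) → 4×1000 + 9×100 + 45 = 4945 (decimal)
Compute 1206 - 4945 = -3739
-3739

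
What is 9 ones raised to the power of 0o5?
Convert 9 ones (place-value notation) → 9 (decimal)
Convert 0o5 (octal) → 5 (decimal)
Compute 9 ^ 5 = 59049
59049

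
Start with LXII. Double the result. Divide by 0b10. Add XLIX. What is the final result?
Convert LXII (Roman numeral) → 50 + 10 + 1 + 1 = 62 (decimal)
Start: 62
62 × 2 = 124
Convert 0b10 (binary) → 2 (decimal)
124 ÷ 2 = 62
Convert XLIX (Roman numeral) → 40 + 9 = 49 (decimal)
62 + 49 = 111
111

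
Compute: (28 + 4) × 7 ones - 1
Convert 7 ones (place-value notation) → 7 (decimal)
Expression in decimal: (28 + 4) × 7 - 1
Parentheses first: 28 + 4 = 32
Multiply: 32 × 7 = 224
Subtract: 224 - 1 = 223
223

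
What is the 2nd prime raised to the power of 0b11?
Convert the 2nd prime (prime index) → 3 (decimal)
Convert 0b11 (binary) → 2 + 1 = 3 (decimal)
Compute 3 ^ 3 = 27
27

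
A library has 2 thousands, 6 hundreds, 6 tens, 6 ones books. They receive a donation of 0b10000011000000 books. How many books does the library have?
Convert 2 thousands, 6 hundreds, 6 tens, 6 ones (place-value notation) → 2×1000 + 6×100 + 6×10 + 6 = 2666 (decimal)
Convert 0b10000011000000 (binary) → 8192 + 128 + 64 = 8384 (decimal)
Compute 2666 + 8384 = 11050
11050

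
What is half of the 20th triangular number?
The 20th triangular number = 20×21/2 = 210
Compute 210 ÷ 2 = 105
105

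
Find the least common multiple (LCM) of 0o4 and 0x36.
Convert 0o4 (octal) → 4 (decimal)
Convert 0x36 (hexadecimal) → 3×16 + 6 = 54 (decimal)
Compute lcm(4, 54) = 108
108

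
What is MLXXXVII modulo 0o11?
Convert MLXXXVII (Roman numeral) → 1000 + 50 + 10 + 10 + 10 + 5 + 1 + 1 = 1087 (decimal)
Convert 0o11 (octal) → 1×8 + 1 = 9 (decimal)
Compute 1087 mod 9 = 7
7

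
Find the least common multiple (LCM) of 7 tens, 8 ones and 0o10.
Convert 7 tens, 8 ones (place-value notation) → 7×10 + 8 = 78 (decimal)
Convert 0o10 (octal) → 1×8 = 8 (decimal)
Compute lcm(78, 8) = 312
312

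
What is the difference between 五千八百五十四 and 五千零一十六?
Convert 五千八百五十四 (Chinese numeral) → 5×1000 + 8×100 + 5×10 + 4 = 5854 (decimal)
Convert 五千零一十六 (Chinese numeral) → 5×1000 + 1×10 + 6 = 5016 (decimal)
Difference: |5854 - 5016| = 838
838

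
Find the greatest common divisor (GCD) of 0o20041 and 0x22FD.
Convert 0o20041 (octal) → 2×4096 + 4×8 + 1 = 8225 (decimal)
Convert 0x22FD (hexadecimal) → 2×4096 + 2×256 + 15×16 + 13 = 8957 (decimal)
Compute gcd(8225, 8957) = 1
1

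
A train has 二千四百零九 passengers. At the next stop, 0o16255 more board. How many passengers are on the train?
Convert 二千四百零九 (Chinese numeral) → 2×1000 + 4×100 + 9 = 2409 (decimal)
Convert 0o16255 (octal) → 1×4096 + 6×512 + 2×64 + 5×8 + 5 = 7341 (decimal)
Compute 2409 + 7341 = 9750
9750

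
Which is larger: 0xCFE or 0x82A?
Convert 0xCFE (hexadecimal) → 12×256 + 15×16 + 14 = 3326 (decimal)
Convert 0x82A (hexadecimal) → 8×256 + 2×16 + 10 = 2090 (decimal)
Compare 3326 vs 2090: larger = 3326
3326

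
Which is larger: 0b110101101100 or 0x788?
Convert 0b110101101100 (binary) → 2048 + 1024 + 256 + 64 + 32 + 8 + 4 = 3436 (decimal)
Convert 0x788 (hexadecimal) → 7×256 + 8×16 + 8 = 1928 (decimal)
Compare 3436 vs 1928: larger = 3436
3436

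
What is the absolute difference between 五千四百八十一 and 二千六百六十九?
Convert 五千四百八十一 (Chinese numeral) → 5×1000 + 4×100 + 8×10 + 1 = 5481 (decimal)
Convert 二千六百六十九 (Chinese numeral) → 2×1000 + 6×100 + 6×10 + 9 = 2669 (decimal)
Compute |5481 - 2669| = 2812
2812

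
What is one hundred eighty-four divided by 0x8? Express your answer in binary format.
Convert one hundred eighty-four (English words) → 1×100 + 84 = 184 (decimal)
Convert 0x8 (hexadecimal) → 8 (decimal)
Compute 184 ÷ 8 = 23
Convert 23 (decimal) → 23 = 16 + 4 + 2 + 1 → 0b10111 (binary)
0b10111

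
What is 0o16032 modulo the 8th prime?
Convert 0o16032 (octal) → 1×4096 + 6×512 + 3×8 + 2 = 7194 (decimal)
Convert the 8th prime (prime index) → 19 (decimal)
Compute 7194 mod 19 = 12
12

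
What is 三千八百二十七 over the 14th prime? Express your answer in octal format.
Convert 三千八百二十七 (Chinese numeral) → 3×1000 + 8×100 + 2×10 + 7 = 3827 (decimal)
Convert the 14th prime (prime index) → 43 (decimal)
Compute 3827 ÷ 43 = 89
Convert 89 (decimal) → 89 = 1×64 + 3×8 + 1 → 0o131 (octal)
0o131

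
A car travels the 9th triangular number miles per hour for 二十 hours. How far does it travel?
Convert the 9th triangular number (triangular index) → 9×10/2 = 45 (decimal)
Convert 二十 (Chinese numeral) → 2×10 = 20 (decimal)
Compute 45 × 20 = 900
900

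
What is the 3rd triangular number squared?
The 3rd triangular number = 3×4/2 = 6
Compute 6² = 6 × 6 = 36
36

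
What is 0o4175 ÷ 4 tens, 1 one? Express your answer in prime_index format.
Convert 0o4175 (octal) → 4×512 + 1×64 + 7×8 + 5 = 2173 (decimal)
Convert 4 tens, 1 one (place-value notation) → 4×10 + 1 = 41 (decimal)
Compute 2173 ÷ 41 = 53
Convert 53 (decimal) → the 16th prime (prime index)
the 16th prime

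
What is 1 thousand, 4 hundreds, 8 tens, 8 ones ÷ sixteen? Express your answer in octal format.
Convert 1 thousand, 4 hundreds, 8 tens, 8 ones (place-value notation) → 1×1000 + 4×100 + 8×10 + 8 = 1488 (decimal)
Convert sixteen (English words) → 16 (decimal)
Compute 1488 ÷ 16 = 93
Convert 93 (decimal) → 93 = 1×64 + 3×8 + 5 → 0o135 (octal)
0o135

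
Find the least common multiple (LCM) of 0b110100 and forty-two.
Convert 0b110100 (binary) → 32 + 16 + 4 = 52 (decimal)
Convert forty-two (English words) → 42 (decimal)
Compute lcm(52, 42) = 1092
1092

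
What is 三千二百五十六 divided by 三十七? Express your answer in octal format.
Convert 三千二百五十六 (Chinese numeral) → 3×1000 + 2×100 + 5×10 + 6 = 3256 (decimal)
Convert 三十七 (Chinese numeral) → 3×10 + 7 = 37 (decimal)
Compute 3256 ÷ 37 = 88
Convert 88 (decimal) → 88 = 1×64 + 3×8 → 0o130 (octal)
0o130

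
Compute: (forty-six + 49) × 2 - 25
Convert forty-six (English words) → 46 (decimal)
Expression in decimal: (46 + 49) × 2 - 25
Parentheses first: 46 + 49 = 95
Multiply: 95 × 2 = 190
Subtract: 190 - 25 = 165
165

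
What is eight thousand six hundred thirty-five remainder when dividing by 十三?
Convert eight thousand six hundred thirty-five (English words) → 8×1000 + 6×100 + 35 = 8635 (decimal)
Convert 十三 (Chinese numeral) → 1×10 + 3 = 13 (decimal)
Compute 8635 mod 13 = 3
3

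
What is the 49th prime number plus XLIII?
The 49th prime number = 227
Convert XLIII (Roman numeral) → 40 + 1 + 1 + 1 = 43 (decimal)
Compute 227 + 43 = 270
270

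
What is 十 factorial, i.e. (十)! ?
Convert 十 (Chinese numeral) → 1×10 = 10 (decimal)
Compute 10! = 3628800
3628800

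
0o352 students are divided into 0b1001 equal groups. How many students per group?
Convert 0o352 (octal) → 3×64 + 5×8 + 2 = 234 (decimal)
Convert 0b1001 (binary) → 8 + 1 = 9 (decimal)
Compute 234 ÷ 9 = 26
26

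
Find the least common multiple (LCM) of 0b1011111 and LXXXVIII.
Convert 0b1011111 (binary) → 64 + 16 + 8 + 4 + 2 + 1 = 95 (decimal)
Convert LXXXVIII (Roman numeral) → 50 + 10 + 10 + 10 + 5 + 1 + 1 + 1 = 88 (decimal)
Compute lcm(95, 88) = 8360
8360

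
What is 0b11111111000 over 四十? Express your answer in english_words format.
Convert 0b11111111000 (binary) → 1024 + 512 + 256 + 128 + 64 + 32 + 16 + 8 = 2040 (decimal)
Convert 四十 (Chinese numeral) → 4×10 = 40 (decimal)
Compute 2040 ÷ 40 = 51
Convert 51 (decimal) → fifty-one (English words)
fifty-one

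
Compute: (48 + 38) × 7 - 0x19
Convert 0x19 (hexadecimal) → 1×16 + 9 = 25 (decimal)
Expression in decimal: (48 + 38) × 7 - 25
Parentheses first: 48 + 38 = 86
Multiply: 86 × 7 = 602
Subtract: 602 - 25 = 577
577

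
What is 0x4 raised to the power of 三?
Convert 0x4 (hexadecimal) → 4 (decimal)
Convert 三 (Chinese numeral) → 3 (decimal)
Compute 4 ^ 3 = 64
64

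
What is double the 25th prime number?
The 25th prime number = 97
Compute 97 × 2 = 194
194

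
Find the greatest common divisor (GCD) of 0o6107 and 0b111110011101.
Convert 0o6107 (octal) → 6×512 + 1×64 + 7 = 3143 (decimal)
Convert 0b111110011101 (binary) → 2048 + 1024 + 512 + 256 + 128 + 16 + 8 + 4 + 1 = 3997 (decimal)
Compute gcd(3143, 3997) = 7
7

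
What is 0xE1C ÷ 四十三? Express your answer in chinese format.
Convert 0xE1C (hexadecimal) → 14×256 + 1×16 + 12 = 3612 (decimal)
Convert 四十三 (Chinese numeral) → 4×10 + 3 = 43 (decimal)
Compute 3612 ÷ 43 = 84
Convert 84 (decimal) → 84 = 8×10 + 4 → 八十四 (Chinese numeral)
八十四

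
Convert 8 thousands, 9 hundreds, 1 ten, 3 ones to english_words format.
Convert 8 thousands, 9 hundreds, 1 ten, 3 ones (place-value notation) → 8×1000 + 9×100 + 1×10 + 3 = 8913 (decimal)
Convert 8913 (decimal) → 8913 = 8×1000 + 9×100 + 13 → eight thousand nine hundred thirteen (English words)
eight thousand nine hundred thirteen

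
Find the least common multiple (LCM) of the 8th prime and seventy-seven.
Convert the 8th prime (prime index) → 19 (decimal)
Convert seventy-seven (English words) → 77 (decimal)
Compute lcm(19, 77) = 1463
1463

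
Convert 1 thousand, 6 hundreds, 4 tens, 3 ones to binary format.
Convert 1 thousand, 6 hundreds, 4 tens, 3 ones (place-value notation) → 1×1000 + 6×100 + 4×10 + 3 = 1643 (decimal)
Convert 1643 (decimal) → 1643 = 1024 + 512 + 64 + 32 + 8 + 2 + 1 → 0b11001101011 (binary)
0b11001101011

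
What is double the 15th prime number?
The 15th prime number = 47
Compute 47 × 2 = 94
94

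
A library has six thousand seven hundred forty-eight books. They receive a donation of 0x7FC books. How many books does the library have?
Convert six thousand seven hundred forty-eight (English words) → 6×1000 + 7×100 + 48 = 6748 (decimal)
Convert 0x7FC (hexadecimal) → 7×256 + 15×16 + 12 = 2044 (decimal)
Compute 6748 + 2044 = 8792
8792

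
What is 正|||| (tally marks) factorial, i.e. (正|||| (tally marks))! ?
Convert 正|||| (tally marks) → 5 + 4 = 9 (decimal)
Compute 9! = 362880
362880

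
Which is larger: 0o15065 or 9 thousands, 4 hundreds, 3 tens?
Convert 0o15065 (octal) → 1×4096 + 5×512 + 6×8 + 5 = 6709 (decimal)
Convert 9 thousands, 4 hundreds, 3 tens (place-value notation) → 9×1000 + 4×100 + 3×10 = 9430 (decimal)
Compare 6709 vs 9430: larger = 9430
9430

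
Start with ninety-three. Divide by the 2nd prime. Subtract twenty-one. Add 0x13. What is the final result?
Convert ninety-three (English words) → 93 (decimal)
Start: 93
Convert the 2nd prime (prime index) → 3 (decimal)
93 ÷ 3 = 31
Convert twenty-one (English words) → 21 (decimal)
31 - 21 = 10
Convert 0x13 (hexadecimal) → 1×16 + 3 = 19 (decimal)
10 + 19 = 29
29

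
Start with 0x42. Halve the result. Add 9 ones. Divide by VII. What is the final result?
Convert 0x42 (hexadecimal) → 4×16 + 2 = 66 (decimal)
Start: 66
66 ÷ 2 = 33
Convert 9 ones (place-value notation) → 9 (decimal)
33 + 9 = 42
Convert VII (Roman numeral) → 5 + 1 + 1 = 7 (decimal)
42 ÷ 7 = 6
6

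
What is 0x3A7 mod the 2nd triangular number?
Convert 0x3A7 (hexadecimal) → 3×256 + 10×16 + 7 = 935 (decimal)
Convert the 2nd triangular number (triangular index) → 2×3/2 = 3 (decimal)
Compute 935 mod 3 = 2
2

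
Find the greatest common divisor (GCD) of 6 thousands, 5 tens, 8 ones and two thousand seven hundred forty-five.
Convert 6 thousands, 5 tens, 8 ones (place-value notation) → 6×1000 + 5×10 + 8 = 6058 (decimal)
Convert two thousand seven hundred forty-five (English words) → 2×1000 + 7×100 + 45 = 2745 (decimal)
Compute gcd(6058, 2745) = 1
1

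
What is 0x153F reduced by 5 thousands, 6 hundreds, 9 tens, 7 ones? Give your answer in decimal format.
Convert 0x153F (hexadecimal) → 1×4096 + 5×256 + 3×16 + 15 = 5439 (decimal)
Convert 5 thousands, 6 hundreds, 9 tens, 7 ones (place-value notation) → 5×1000 + 6×100 + 9×10 + 7 = 5697 (decimal)
Compute 5439 - 5697 = -258
-258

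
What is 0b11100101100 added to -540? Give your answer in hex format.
Convert 0b11100101100 (binary) → 1024 + 512 + 256 + 32 + 8 + 4 = 1836 (decimal)
Compute 1836 + -540 = 1296
Convert 1296 (decimal) → 1296 = 5×256 + 1×16 → 0x510 (hexadecimal)
0x510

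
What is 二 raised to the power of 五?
Convert 二 (Chinese numeral) → 2 (decimal)
Convert 五 (Chinese numeral) → 5 (decimal)
Compute 2 ^ 5 = 32
32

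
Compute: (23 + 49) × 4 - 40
Parentheses first: 23 + 49 = 72
Multiply: 72 × 4 = 288
Subtract: 288 - 40 = 248
248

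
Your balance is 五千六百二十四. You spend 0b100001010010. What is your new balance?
Convert 五千六百二十四 (Chinese numeral) → 5×1000 + 6×100 + 2×10 + 4 = 5624 (decimal)
Convert 0b100001010010 (binary) → 2048 + 64 + 16 + 2 = 2130 (decimal)
Compute 5624 - 2130 = 3494
3494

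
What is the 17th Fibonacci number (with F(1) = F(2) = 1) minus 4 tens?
The 17th Fibonacci number (with F(1) = F(2) = 1) = 1597
Convert 4 tens (place-value notation) → 4×10 = 40 (decimal)
Compute 1597 - 40 = 1557
1557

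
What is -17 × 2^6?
Convert 2^6 (power) → 64 (decimal)
Compute -17 × 64 = -1088
-1088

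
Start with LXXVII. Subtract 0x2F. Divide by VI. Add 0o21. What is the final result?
Convert LXXVII (Roman numeral) → 50 + 10 + 10 + 5 + 1 + 1 = 77 (decimal)
Start: 77
Convert 0x2F (hexadecimal) → 2×16 + 15 = 47 (decimal)
77 - 47 = 30
Convert VI (Roman numeral) → 5 + 1 = 6 (decimal)
30 ÷ 6 = 5
Convert 0o21 (octal) → 2×8 + 1 = 17 (decimal)
5 + 17 = 22
22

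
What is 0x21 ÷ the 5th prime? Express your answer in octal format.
Convert 0x21 (hexadecimal) → 2×16 + 1 = 33 (decimal)
Convert the 5th prime (prime index) → 11 (decimal)
Compute 33 ÷ 11 = 3
Convert 3 (decimal) → 0o3 (octal)
0o3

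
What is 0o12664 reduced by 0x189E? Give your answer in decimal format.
Convert 0o12664 (octal) → 1×4096 + 2×512 + 6×64 + 6×8 + 4 = 5556 (decimal)
Convert 0x189E (hexadecimal) → 1×4096 + 8×256 + 9×16 + 14 = 6302 (decimal)
Compute 5556 - 6302 = -746
-746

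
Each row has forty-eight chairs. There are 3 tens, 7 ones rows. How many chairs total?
Convert forty-eight (English words) → 48 (decimal)
Convert 3 tens, 7 ones (place-value notation) → 3×10 + 7 = 37 (decimal)
Compute 48 × 37 = 1776
1776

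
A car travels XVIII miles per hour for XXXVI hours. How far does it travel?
Convert XVIII (Roman numeral) → 10 + 5 + 1 + 1 + 1 = 18 (decimal)
Convert XXXVI (Roman numeral) → 10 + 10 + 10 + 5 + 1 = 36 (decimal)
Compute 18 × 36 = 648
648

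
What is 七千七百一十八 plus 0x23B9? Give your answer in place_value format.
Convert 七千七百一十八 (Chinese numeral) → 7×1000 + 7×100 + 1×10 + 8 = 7718 (decimal)
Convert 0x23B9 (hexadecimal) → 2×4096 + 3×256 + 11×16 + 9 = 9145 (decimal)
Compute 7718 + 9145 = 16863
Convert 16863 (decimal) → 16863 = 16×1000 + 8×100 + 6×10 + 3 → 16 thousands, 8 hundreds, 6 tens, 3 ones (place-value notation)
16 thousands, 8 hundreds, 6 tens, 3 ones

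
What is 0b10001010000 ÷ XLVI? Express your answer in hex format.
Convert 0b10001010000 (binary) → 1024 + 64 + 16 = 1104 (decimal)
Convert XLVI (Roman numeral) → 40 + 5 + 1 = 46 (decimal)
Compute 1104 ÷ 46 = 24
Convert 24 (decimal) → 24 = 1×16 + 8 → 0x18 (hexadecimal)
0x18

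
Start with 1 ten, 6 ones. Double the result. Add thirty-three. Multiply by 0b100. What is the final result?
Convert 1 ten, 6 ones (place-value notation) → 1×10 + 6 = 16 (decimal)
Start: 16
16 × 2 = 32
Convert thirty-three (English words) → 33 (decimal)
32 + 33 = 65
Convert 0b100 (binary) → 4 (decimal)
65 × 4 = 260
260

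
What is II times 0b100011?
Convert II (Roman numeral) → 1 + 1 = 2 (decimal)
Convert 0b100011 (binary) → 32 + 2 + 1 = 35 (decimal)
Compute 2 × 35 = 70
70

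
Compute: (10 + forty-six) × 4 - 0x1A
Convert forty-six (English words) → 46 (decimal)
Convert 0x1A (hexadecimal) → 1×16 + 10 = 26 (decimal)
Expression in decimal: (10 + 46) × 4 - 26
Parentheses first: 10 + 46 = 56
Multiply: 56 × 4 = 224
Subtract: 224 - 26 = 198
198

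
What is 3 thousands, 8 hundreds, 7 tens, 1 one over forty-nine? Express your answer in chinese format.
Convert 3 thousands, 8 hundreds, 7 tens, 1 one (place-value notation) → 3×1000 + 8×100 + 7×10 + 1 = 3871 (decimal)
Convert forty-nine (English words) → 49 (decimal)
Compute 3871 ÷ 49 = 79
Convert 79 (decimal) → 79 = 7×10 + 9 → 七十九 (Chinese numeral)
七十九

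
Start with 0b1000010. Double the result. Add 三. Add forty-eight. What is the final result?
Convert 0b1000010 (binary) → 64 + 2 = 66 (decimal)
Start: 66
66 × 2 = 132
Convert 三 (Chinese numeral) → 3 (decimal)
132 + 3 = 135
Convert forty-eight (English words) → 48 (decimal)
135 + 48 = 183
183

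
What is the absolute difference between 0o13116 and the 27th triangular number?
Convert 0o13116 (octal) → 1×4096 + 3×512 + 1×64 + 1×8 + 6 = 5710 (decimal)
Convert the 27th triangular number (triangular index) → 27×28/2 = 378 (decimal)
Compute |5710 - 378| = 5332
5332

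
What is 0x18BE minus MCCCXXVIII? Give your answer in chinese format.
Convert 0x18BE (hexadecimal) → 1×4096 + 8×256 + 11×16 + 14 = 6334 (decimal)
Convert MCCCXXVIII (Roman numeral) → 1000 + 100 + 100 + 100 + 10 + 10 + 5 + 1 + 1 + 1 = 1328 (decimal)
Compute 6334 - 1328 = 5006
Convert 5006 (decimal) → 5006 = 5×1000 + 6 → 五千零六 (Chinese numeral)
五千零六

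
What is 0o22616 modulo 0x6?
Convert 0o22616 (octal) → 2×4096 + 2×512 + 6×64 + 1×8 + 6 = 9614 (decimal)
Convert 0x6 (hexadecimal) → 6 (decimal)
Compute 9614 mod 6 = 2
2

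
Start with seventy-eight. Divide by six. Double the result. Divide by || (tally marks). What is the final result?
Convert seventy-eight (English words) → 78 (decimal)
Start: 78
Convert six (English words) → 6 (decimal)
78 ÷ 6 = 13
13 × 2 = 26
Convert || (tally marks) → 2 (decimal)
26 ÷ 2 = 13
13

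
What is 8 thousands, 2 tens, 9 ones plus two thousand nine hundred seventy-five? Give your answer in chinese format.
Convert 8 thousands, 2 tens, 9 ones (place-value notation) → 8×1000 + 2×10 + 9 = 8029 (decimal)
Convert two thousand nine hundred seventy-five (English words) → 2×1000 + 9×100 + 75 = 2975 (decimal)
Compute 8029 + 2975 = 11004
Convert 11004 (decimal) → 11004 = 1×10000 + 1×1000 + 4 → 一万一千零四 (Chinese numeral)
一万一千零四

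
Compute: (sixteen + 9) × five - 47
Convert sixteen (English words) → 16 (decimal)
Convert five (English words) → 5 (decimal)
Expression in decimal: (16 + 9) × 5 - 47
Parentheses first: 16 + 9 = 25
Multiply: 25 × 5 = 125
Subtract: 125 - 47 = 78
78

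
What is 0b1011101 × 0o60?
Convert 0b1011101 (binary) → 64 + 16 + 8 + 4 + 1 = 93 (decimal)
Convert 0o60 (octal) → 6×8 = 48 (decimal)
Compute 93 × 48 = 4464
4464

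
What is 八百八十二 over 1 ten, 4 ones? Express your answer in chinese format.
Convert 八百八十二 (Chinese numeral) → 8×100 + 8×10 + 2 = 882 (decimal)
Convert 1 ten, 4 ones (place-value notation) → 1×10 + 4 = 14 (decimal)
Compute 882 ÷ 14 = 63
Convert 63 (decimal) → 63 = 6×10 + 3 → 六十三 (Chinese numeral)
六十三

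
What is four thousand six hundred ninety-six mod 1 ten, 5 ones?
Convert four thousand six hundred ninety-six (English words) → 4×1000 + 6×100 + 96 = 4696 (decimal)
Convert 1 ten, 5 ones (place-value notation) → 1×10 + 5 = 15 (decimal)
Compute 4696 mod 15 = 1
1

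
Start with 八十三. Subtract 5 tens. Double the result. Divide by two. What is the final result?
Convert 八十三 (Chinese numeral) → 8×10 + 3 = 83 (decimal)
Start: 83
Convert 5 tens (place-value notation) → 5×10 = 50 (decimal)
83 - 50 = 33
33 × 2 = 66
Convert two (English words) → 2 (decimal)
66 ÷ 2 = 33
33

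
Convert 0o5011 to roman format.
Convert 0o5011 (octal) → 5×512 + 1×8 + 1 = 2569 (decimal)
Convert 2569 (decimal) → 2569 = 1000 + 1000 + 500 + 50 + 10 + 9 → MMDLXIX (Roman numeral)
MMDLXIX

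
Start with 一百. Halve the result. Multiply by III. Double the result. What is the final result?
Convert 一百 (Chinese numeral) → 1×100 = 100 (decimal)
Start: 100
100 ÷ 2 = 50
Convert III (Roman numeral) → 1 + 1 + 1 = 3 (decimal)
50 × 3 = 150
150 × 2 = 300
300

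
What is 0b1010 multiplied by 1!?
Convert 0b1010 (binary) → 8 + 2 = 10 (decimal)
Convert 1! (factorial) → 1 (decimal)
Compute 10 × 1 = 10
10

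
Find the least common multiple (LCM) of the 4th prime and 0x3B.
Convert the 4th prime (prime index) → 7 (decimal)
Convert 0x3B (hexadecimal) → 3×16 + 11 = 59 (decimal)
Compute lcm(7, 59) = 413
413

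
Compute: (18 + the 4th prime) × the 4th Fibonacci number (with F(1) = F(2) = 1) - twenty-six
Convert the 4th prime (prime index) → 7 (decimal)
Convert the 4th Fibonacci number (with F(1) = F(2) = 1) (Fibonacci index) → 1, 1, 2, 3 → 3 (decimal)
Convert twenty-six (English words) → 26 (decimal)
Expression in decimal: (18 + 7) × 3 - 26
Parentheses first: 18 + 7 = 25
Multiply: 25 × 3 = 75
Subtract: 75 - 26 = 49
49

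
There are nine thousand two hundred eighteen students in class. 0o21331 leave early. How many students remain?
Convert nine thousand two hundred eighteen (English words) → 9×1000 + 2×100 + 18 = 9218 (decimal)
Convert 0o21331 (octal) → 2×4096 + 1×512 + 3×64 + 3×8 + 1 = 8921 (decimal)
Compute 9218 - 8921 = 297
297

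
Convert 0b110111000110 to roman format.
Convert 0b110111000110 (binary) → 2048 + 1024 + 256 + 128 + 64 + 4 + 2 = 3526 (decimal)
Convert 3526 (decimal) → 3526 = 1000 + 1000 + 1000 + 500 + 10 + 10 + 5 + 1 → MMMDXXVI (Roman numeral)
MMMDXXVI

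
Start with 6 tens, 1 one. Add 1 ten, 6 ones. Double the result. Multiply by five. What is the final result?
Convert 6 tens, 1 one (place-value notation) → 6×10 + 1 = 61 (decimal)
Start: 61
Convert 1 ten, 6 ones (place-value notation) → 1×10 + 6 = 16 (decimal)
61 + 16 = 77
77 × 2 = 154
Convert five (English words) → 5 (decimal)
154 × 5 = 770
770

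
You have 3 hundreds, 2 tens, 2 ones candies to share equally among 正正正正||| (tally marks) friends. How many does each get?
Convert 3 hundreds, 2 tens, 2 ones (place-value notation) → 3×100 + 2×10 + 2 = 322 (decimal)
Convert 正正正正||| (tally marks) → 5 + 5 + 5 + 5 + 3 = 23 (decimal)
Compute 322 ÷ 23 = 14
14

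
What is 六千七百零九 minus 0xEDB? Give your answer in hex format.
Convert 六千七百零九 (Chinese numeral) → 6×1000 + 7×100 + 9 = 6709 (decimal)
Convert 0xEDB (hexadecimal) → 14×256 + 13×16 + 11 = 3803 (decimal)
Compute 6709 - 3803 = 2906
Convert 2906 (decimal) → 2906 = 11×256 + 5×16 + 10 → 0xB5A (hexadecimal)
0xB5A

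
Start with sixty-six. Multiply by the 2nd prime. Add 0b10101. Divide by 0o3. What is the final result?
Convert sixty-six (English words) → 66 (decimal)
Start: 66
Convert the 2nd prime (prime index) → 3 (decimal)
66 × 3 = 198
Convert 0b10101 (binary) → 16 + 4 + 1 = 21 (decimal)
198 + 21 = 219
Convert 0o3 (octal) → 3 (decimal)
219 ÷ 3 = 73
73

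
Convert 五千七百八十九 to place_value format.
Convert 五千七百八十九 (Chinese numeral) → 5×1000 + 7×100 + 8×10 + 9 = 5789 (decimal)
Convert 5789 (decimal) → 5789 = 5×1000 + 7×100 + 8×10 + 9 → 5 thousands, 7 hundreds, 8 tens, 9 ones (place-value notation)
5 thousands, 7 hundreds, 8 tens, 9 ones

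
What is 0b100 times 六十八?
Convert 0b100 (binary) → 4 (decimal)
Convert 六十八 (Chinese numeral) → 6×10 + 8 = 68 (decimal)
Compute 4 × 68 = 272
272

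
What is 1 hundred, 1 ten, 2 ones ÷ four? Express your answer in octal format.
Convert 1 hundred, 1 ten, 2 ones (place-value notation) → 1×100 + 1×10 + 2 = 112 (decimal)
Convert four (English words) → 4 (decimal)
Compute 112 ÷ 4 = 28
Convert 28 (decimal) → 28 = 3×8 + 4 → 0o34 (octal)
0o34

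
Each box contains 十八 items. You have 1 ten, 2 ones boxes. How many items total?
Convert 十八 (Chinese numeral) → 1×10 + 8 = 18 (decimal)
Convert 1 ten, 2 ones (place-value notation) → 1×10 + 2 = 12 (decimal)
Compute 18 × 12 = 216
216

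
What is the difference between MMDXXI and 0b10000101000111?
Convert MMDXXI (Roman numeral) → 1000 + 1000 + 500 + 10 + 10 + 1 = 2521 (decimal)
Convert 0b10000101000111 (binary) → 8192 + 256 + 64 + 4 + 2 + 1 = 8519 (decimal)
Difference: |2521 - 8519| = 5998
5998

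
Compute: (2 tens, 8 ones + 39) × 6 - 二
Convert 2 tens, 8 ones (place-value notation) → 2×10 + 8 = 28 (decimal)
Convert 二 (Chinese numeral) → 2 (decimal)
Expression in decimal: (28 + 39) × 6 - 2
Parentheses first: 28 + 39 = 67
Multiply: 67 × 6 = 402
Subtract: 402 - 2 = 400
400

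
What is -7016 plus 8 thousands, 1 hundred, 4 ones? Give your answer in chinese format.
Convert 8 thousands, 1 hundred, 4 ones (place-value notation) → 8×1000 + 1×100 + 4 = 8104 (decimal)
Compute -7016 + 8104 = 1088
Convert 1088 (decimal) → 1088 = 1×1000 + 8×10 + 8 → 一千零八十八 (Chinese numeral)
一千零八十八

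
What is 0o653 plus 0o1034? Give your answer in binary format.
Convert 0o653 (octal) → 6×64 + 5×8 + 3 = 427 (decimal)
Convert 0o1034 (octal) → 1×512 + 3×8 + 4 = 540 (decimal)
Compute 427 + 540 = 967
Convert 967 (decimal) → 967 = 512 + 256 + 128 + 64 + 4 + 2 + 1 → 0b1111000111 (binary)
0b1111000111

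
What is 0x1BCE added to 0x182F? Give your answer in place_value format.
Convert 0x1BCE (hexadecimal) → 1×4096 + 11×256 + 12×16 + 14 = 7118 (decimal)
Convert 0x182F (hexadecimal) → 1×4096 + 8×256 + 2×16 + 15 = 6191 (decimal)
Compute 7118 + 6191 = 13309
Convert 13309 (decimal) → 13309 = 13×1000 + 3×100 + 9 → 13 thousands, 3 hundreds, 9 ones (place-value notation)
13 thousands, 3 hundreds, 9 ones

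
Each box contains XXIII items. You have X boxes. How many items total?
Convert XXIII (Roman numeral) → 10 + 10 + 1 + 1 + 1 = 23 (decimal)
Convert X (Roman numeral) → 10 (decimal)
Compute 23 × 10 = 230
230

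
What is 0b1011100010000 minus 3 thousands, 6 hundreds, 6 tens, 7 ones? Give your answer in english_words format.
Convert 0b1011100010000 (binary) → 4096 + 1024 + 512 + 256 + 16 = 5904 (decimal)
Convert 3 thousands, 6 hundreds, 6 tens, 7 ones (place-value notation) → 3×1000 + 6×100 + 6×10 + 7 = 3667 (decimal)
Compute 5904 - 3667 = 2237
Convert 2237 (decimal) → 2237 = 2×1000 + 2×100 + 37 → two thousand two hundred thirty-seven (English words)
two thousand two hundred thirty-seven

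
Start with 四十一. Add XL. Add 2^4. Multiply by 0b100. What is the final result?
Convert 四十一 (Chinese numeral) → 4×10 + 1 = 41 (decimal)
Start: 41
Convert XL (Roman numeral) → 40 (decimal)
41 + 40 = 81
Convert 2^4 (power) → 16 (decimal)
81 + 16 = 97
Convert 0b100 (binary) → 4 (decimal)
97 × 4 = 388
388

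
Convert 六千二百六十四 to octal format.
Convert 六千二百六十四 (Chinese numeral) → 6×1000 + 2×100 + 6×10 + 4 = 6264 (decimal)
Convert 6264 (decimal) → 6264 = 1×4096 + 4×512 + 1×64 + 7×8 → 0o14170 (octal)
0o14170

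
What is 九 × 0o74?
Convert 九 (Chinese numeral) → 9 (decimal)
Convert 0o74 (octal) → 7×8 + 4 = 60 (decimal)
Compute 9 × 60 = 540
540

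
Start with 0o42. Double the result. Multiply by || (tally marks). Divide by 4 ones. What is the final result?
Convert 0o42 (octal) → 4×8 + 2 = 34 (decimal)
Start: 34
34 × 2 = 68
Convert || (tally marks) → 2 (decimal)
68 × 2 = 136
Convert 4 ones (place-value notation) → 4 (decimal)
136 ÷ 4 = 34
34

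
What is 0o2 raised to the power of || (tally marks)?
Convert 0o2 (octal) → 2 (decimal)
Convert || (tally marks) → 2 (decimal)
Compute 2 ^ 2 = 4
4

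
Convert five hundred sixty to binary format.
Convert five hundred sixty (English words) → 5×100 + 60 = 560 (decimal)
Convert 560 (decimal) → 560 = 512 + 32 + 16 → 0b1000110000 (binary)
0b1000110000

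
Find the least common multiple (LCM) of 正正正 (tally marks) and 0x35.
Convert 正正正 (tally marks) → 5 + 5 + 5 = 15 (decimal)
Convert 0x35 (hexadecimal) → 3×16 + 5 = 53 (decimal)
Compute lcm(15, 53) = 795
795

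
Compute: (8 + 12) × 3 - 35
Parentheses first: 8 + 12 = 20
Multiply: 20 × 3 = 60
Subtract: 60 - 35 = 25
25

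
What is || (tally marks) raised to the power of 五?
Convert || (tally marks) → 2 (decimal)
Convert 五 (Chinese numeral) → 5 (decimal)
Compute 2 ^ 5 = 32
32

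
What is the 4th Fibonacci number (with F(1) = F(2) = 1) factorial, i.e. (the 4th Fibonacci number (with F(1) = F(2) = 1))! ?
Convert the 4th Fibonacci number (with F(1) = F(2) = 1) (Fibonacci index) → 1, 1, 2, 3 → 3 (decimal)
Compute 3! = 6
6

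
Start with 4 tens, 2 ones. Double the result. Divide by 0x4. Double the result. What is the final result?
Convert 4 tens, 2 ones (place-value notation) → 4×10 + 2 = 42 (decimal)
Start: 42
42 × 2 = 84
Convert 0x4 (hexadecimal) → 4 (decimal)
84 ÷ 4 = 21
21 × 2 = 42
42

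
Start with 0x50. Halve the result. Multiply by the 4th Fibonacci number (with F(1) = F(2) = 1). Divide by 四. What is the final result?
Convert 0x50 (hexadecimal) → 5×16 = 80 (decimal)
Start: 80
80 ÷ 2 = 40
Convert the 4th Fibonacci number (with F(1) = F(2) = 1) (Fibonacci index) → 1, 1, 2, 3 → 3 (decimal)
40 × 3 = 120
Convert 四 (Chinese numeral) → 4 (decimal)
120 ÷ 4 = 30
30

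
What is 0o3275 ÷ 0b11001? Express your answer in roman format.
Convert 0o3275 (octal) → 3×512 + 2×64 + 7×8 + 5 = 1725 (decimal)
Convert 0b11001 (binary) → 16 + 8 + 1 = 25 (decimal)
Compute 1725 ÷ 25 = 69
Convert 69 (decimal) → 69 = 50 + 10 + 9 → LXIX (Roman numeral)
LXIX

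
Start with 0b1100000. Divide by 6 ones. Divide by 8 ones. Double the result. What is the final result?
Convert 0b1100000 (binary) → 64 + 32 = 96 (decimal)
Start: 96
Convert 6 ones (place-value notation) → 6 (decimal)
96 ÷ 6 = 16
Convert 8 ones (place-value notation) → 8 (decimal)
16 ÷ 8 = 2
2 × 2 = 4
4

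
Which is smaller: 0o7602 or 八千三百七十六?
Convert 0o7602 (octal) → 7×512 + 6×64 + 2 = 3970 (decimal)
Convert 八千三百七十六 (Chinese numeral) → 8×1000 + 3×100 + 7×10 + 6 = 8376 (decimal)
Compare 3970 vs 8376: smaller = 3970
3970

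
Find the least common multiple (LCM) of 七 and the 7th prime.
Convert 七 (Chinese numeral) → 7 (decimal)
Convert the 7th prime (prime index) → 17 (decimal)
Compute lcm(7, 17) = 119
119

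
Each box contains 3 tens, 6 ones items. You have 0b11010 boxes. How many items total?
Convert 3 tens, 6 ones (place-value notation) → 3×10 + 6 = 36 (decimal)
Convert 0b11010 (binary) → 16 + 8 + 2 = 26 (decimal)
Compute 36 × 26 = 936
936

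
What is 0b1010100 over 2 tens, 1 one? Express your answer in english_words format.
Convert 0b1010100 (binary) → 64 + 16 + 4 = 84 (decimal)
Convert 2 tens, 1 one (place-value notation) → 2×10 + 1 = 21 (decimal)
Compute 84 ÷ 21 = 4
Convert 4 (decimal) → four (English words)
four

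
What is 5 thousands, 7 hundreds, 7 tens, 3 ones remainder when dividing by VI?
Convert 5 thousands, 7 hundreds, 7 tens, 3 ones (place-value notation) → 5×1000 + 7×100 + 7×10 + 3 = 5773 (decimal)
Convert VI (Roman numeral) → 5 + 1 = 6 (decimal)
Compute 5773 mod 6 = 1
1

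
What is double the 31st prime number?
The 31st prime number = 127
Compute 127 × 2 = 254
254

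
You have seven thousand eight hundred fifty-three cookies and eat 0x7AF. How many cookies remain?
Convert seven thousand eight hundred fifty-three (English words) → 7×1000 + 8×100 + 53 = 7853 (decimal)
Convert 0x7AF (hexadecimal) → 7×256 + 10×16 + 15 = 1967 (decimal)
Compute 7853 - 1967 = 5886
5886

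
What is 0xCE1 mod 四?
Convert 0xCE1 (hexadecimal) → 12×256 + 14×16 + 1 = 3297 (decimal)
Convert 四 (Chinese numeral) → 4 (decimal)
Compute 3297 mod 4 = 1
1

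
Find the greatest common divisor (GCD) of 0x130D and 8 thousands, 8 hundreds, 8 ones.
Convert 0x130D (hexadecimal) → 1×4096 + 3×256 + 13 = 4877 (decimal)
Convert 8 thousands, 8 hundreds, 8 ones (place-value notation) → 8×1000 + 8×100 + 8 = 8808 (decimal)
Compute gcd(4877, 8808) = 1
1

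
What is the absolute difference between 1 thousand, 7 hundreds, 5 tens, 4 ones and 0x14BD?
Convert 1 thousand, 7 hundreds, 5 tens, 4 ones (place-value notation) → 1×1000 + 7×100 + 5×10 + 4 = 1754 (decimal)
Convert 0x14BD (hexadecimal) → 1×4096 + 4×256 + 11×16 + 13 = 5309 (decimal)
Compute |1754 - 5309| = 3555
3555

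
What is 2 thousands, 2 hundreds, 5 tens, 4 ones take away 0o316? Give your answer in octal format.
Convert 2 thousands, 2 hundreds, 5 tens, 4 ones (place-value notation) → 2×1000 + 2×100 + 5×10 + 4 = 2254 (decimal)
Convert 0o316 (octal) → 3×64 + 1×8 + 6 = 206 (decimal)
Compute 2254 - 206 = 2048
Convert 2048 (decimal) → 2048 = 4×512 → 0o4000 (octal)
0o4000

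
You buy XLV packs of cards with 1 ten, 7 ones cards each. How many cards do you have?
Convert 1 ten, 7 ones (place-value notation) → 1×10 + 7 = 17 (decimal)
Convert XLV (Roman numeral) → 40 + 5 = 45 (decimal)
Compute 17 × 45 = 765
765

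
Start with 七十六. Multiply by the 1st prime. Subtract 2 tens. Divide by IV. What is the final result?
Convert 七十六 (Chinese numeral) → 7×10 + 6 = 76 (decimal)
Start: 76
Convert the 1st prime (prime index) → 2 (decimal)
76 × 2 = 152
Convert 2 tens (place-value notation) → 2×10 = 20 (decimal)
152 - 20 = 132
Convert IV (Roman numeral) → 4 (decimal)
132 ÷ 4 = 33
33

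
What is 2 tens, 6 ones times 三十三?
Convert 2 tens, 6 ones (place-value notation) → 2×10 + 6 = 26 (decimal)
Convert 三十三 (Chinese numeral) → 3×10 + 3 = 33 (decimal)
Compute 26 × 33 = 858
858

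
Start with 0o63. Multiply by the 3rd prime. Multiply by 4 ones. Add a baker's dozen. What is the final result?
Convert 0o63 (octal) → 6×8 + 3 = 51 (decimal)
Start: 51
Convert the 3rd prime (prime index) → 5 (decimal)
51 × 5 = 255
Convert 4 ones (place-value notation) → 4 (decimal)
255 × 4 = 1020
Convert a baker's dozen (colloquial) → 13 (decimal)
1020 + 13 = 1033
1033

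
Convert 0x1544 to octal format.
Convert 0x1544 (hexadecimal) → 1×4096 + 5×256 + 4×16 + 4 = 5444 (decimal)
Convert 5444 (decimal) → 5444 = 1×4096 + 2×512 + 5×64 + 4 → 0o12504 (octal)
0o12504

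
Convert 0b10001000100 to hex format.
Convert 0b10001000100 (binary) → 1024 + 64 + 4 = 1092 (decimal)
Convert 1092 (decimal) → 1092 = 4×256 + 4×16 + 4 → 0x444 (hexadecimal)
0x444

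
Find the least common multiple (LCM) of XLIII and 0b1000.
Convert XLIII (Roman numeral) → 40 + 1 + 1 + 1 = 43 (decimal)
Convert 0b1000 (binary) → 8 (decimal)
Compute lcm(43, 8) = 344
344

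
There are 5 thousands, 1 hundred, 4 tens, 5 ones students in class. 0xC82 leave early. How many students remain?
Convert 5 thousands, 1 hundred, 4 tens, 5 ones (place-value notation) → 5×1000 + 1×100 + 4×10 + 5 = 5145 (decimal)
Convert 0xC82 (hexadecimal) → 12×256 + 8×16 + 2 = 3202 (decimal)
Compute 5145 - 3202 = 1943
1943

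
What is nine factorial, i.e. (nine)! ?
Convert nine (English words) → 9 (decimal)
Compute 9! = 362880
362880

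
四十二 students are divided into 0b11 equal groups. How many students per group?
Convert 四十二 (Chinese numeral) → 4×10 + 2 = 42 (decimal)
Convert 0b11 (binary) → 2 + 1 = 3 (decimal)
Compute 42 ÷ 3 = 14
14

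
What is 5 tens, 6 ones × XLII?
Convert 5 tens, 6 ones (place-value notation) → 5×10 + 6 = 56 (decimal)
Convert XLII (Roman numeral) → 40 + 1 + 1 = 42 (decimal)
Compute 56 × 42 = 2352
2352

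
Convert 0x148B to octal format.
Convert 0x148B (hexadecimal) → 1×4096 + 4×256 + 8×16 + 11 = 5259 (decimal)
Convert 5259 (decimal) → 5259 = 1×4096 + 2×512 + 2×64 + 1×8 + 3 → 0o12213 (octal)
0o12213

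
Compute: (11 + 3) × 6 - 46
Parentheses first: 11 + 3 = 14
Multiply: 14 × 6 = 84
Subtract: 84 - 46 = 38
38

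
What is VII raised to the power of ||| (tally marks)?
Convert VII (Roman numeral) → 5 + 1 + 1 = 7 (decimal)
Convert ||| (tally marks) → 3 (decimal)
Compute 7 ^ 3 = 343
343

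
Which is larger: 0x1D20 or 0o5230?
Convert 0x1D20 (hexadecimal) → 1×4096 + 13×256 + 2×16 = 7456 (decimal)
Convert 0o5230 (octal) → 5×512 + 2×64 + 3×8 = 2712 (decimal)
Compare 7456 vs 2712: larger = 7456
7456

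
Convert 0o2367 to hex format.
Convert 0o2367 (octal) → 2×512 + 3×64 + 6×8 + 7 = 1271 (decimal)
Convert 1271 (decimal) → 1271 = 4×256 + 15×16 + 7 → 0x4F7 (hexadecimal)
0x4F7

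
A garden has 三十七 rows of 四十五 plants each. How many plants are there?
Convert 四十五 (Chinese numeral) → 4×10 + 5 = 45 (decimal)
Convert 三十七 (Chinese numeral) → 3×10 + 7 = 37 (decimal)
Compute 45 × 37 = 1665
1665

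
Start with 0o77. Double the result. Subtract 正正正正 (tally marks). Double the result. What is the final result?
Convert 0o77 (octal) → 7×8 + 7 = 63 (decimal)
Start: 63
63 × 2 = 126
Convert 正正正正 (tally marks) → 5 + 5 + 5 + 5 = 20 (decimal)
126 - 20 = 106
106 × 2 = 212
212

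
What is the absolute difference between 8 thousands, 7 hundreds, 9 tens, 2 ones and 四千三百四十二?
Convert 8 thousands, 7 hundreds, 9 tens, 2 ones (place-value notation) → 8×1000 + 7×100 + 9×10 + 2 = 8792 (decimal)
Convert 四千三百四十二 (Chinese numeral) → 4×1000 + 3×100 + 4×10 + 2 = 4342 (decimal)
Compute |8792 - 4342| = 4450
4450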